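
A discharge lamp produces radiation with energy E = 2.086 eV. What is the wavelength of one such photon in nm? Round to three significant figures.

594 nm

Take h = 6.62607015e-34 J·s, c = 2.99792458e8 m/s, 1 eV = 1.602176634e-19 J.
In SI units: E = 2.086 eV = 3.3421e-19 J.
For a photon λ = hc/E, so λ = 5.944e-7 m.
Converting to nm: λ = 594.4 nm ≈ 594 nm.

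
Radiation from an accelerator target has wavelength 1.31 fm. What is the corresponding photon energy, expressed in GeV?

First convert: λ = 1.31 fm = 1.31 × 10^-15 m.
Apply E = hc/λ: E = 1.516 × 10^-10 J.
Converting to GeV: E = 0.9464 GeV ≈ 0.946 GeV.

0.946 GeV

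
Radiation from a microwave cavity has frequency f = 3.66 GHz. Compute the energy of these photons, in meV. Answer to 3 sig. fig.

0.0151 meV

(h = 6.62607015 × 10^-34 J·s, 1 eV = 1.602176634 × 10^-19 J.)
Convert to SI: f = 3.66 GHz = 3.66 × 10^9 Hz.
For a photon E = hf, so E = 2.425 × 10^-24 J.
Converting to meV: E = 0.01514 meV ≈ 0.0151 meV.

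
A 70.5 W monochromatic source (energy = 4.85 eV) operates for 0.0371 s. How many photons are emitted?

Total energy: E_total = P·t = 70.5 × 0.0371 = 2.616 J.
Per-photon energy: E = 7.771 × 10^-19 J.
N = E_total / E_photon = 3.37 × 10^18.

3.37 × 10^18 photons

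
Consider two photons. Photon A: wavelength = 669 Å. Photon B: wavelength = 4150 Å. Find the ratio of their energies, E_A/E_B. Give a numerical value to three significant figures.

E_A = 2.969e-18 J (from wavelength = 669 Å, via E = hc/λ).
E_B = 4.787e-19 J (from wavelength = 4150 Å, via E = hc/λ).
Ratio = 2.969e-18 / 4.787e-19 = 6.20.

6.20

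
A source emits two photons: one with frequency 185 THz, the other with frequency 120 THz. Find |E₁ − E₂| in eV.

0.269 eV

Using E = hf: E₁ = 1.226 × 10^-19 J, E₂ = 7.951 × 10^-20 J.
|ΔE| = |1.226 × 10^-19 − 7.951 × 10^-20| = 4.31 × 10^-20 J = 0.269 eV.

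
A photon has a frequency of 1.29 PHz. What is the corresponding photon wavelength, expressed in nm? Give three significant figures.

232 nm

Use c = 2.99792458 × 10^8 m/s.
In SI units: f = 1.29 PHz = 1.29 × 10^15 Hz.
Since λ = c/f for a photon, λ = 2.324 × 10^-7 m.
Converting to nm: λ = 232.4 nm ≈ 232 nm.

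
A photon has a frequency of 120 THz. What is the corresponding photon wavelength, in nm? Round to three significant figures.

First convert: f = 120 THz = 1.20e14 Hz.
For a photon λ = c/f, so λ = 2.498e-6 m.
Converting to nm: λ = 2498 nm ≈ 2500 nm.

2500 nm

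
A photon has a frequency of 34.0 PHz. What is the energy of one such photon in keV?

Use h = 6.62607015 × 10^-34 J·s, 1 eV = 1.602176634 × 10^-19 J.
Convert to SI: f = 34.0 PHz = 3.40 × 10^16 Hz.
For a photon E = hf, so E = 2.253 × 10^-17 J.
Converting to keV: E = 0.1406 keV ≈ 0.141 keV.

0.141 keV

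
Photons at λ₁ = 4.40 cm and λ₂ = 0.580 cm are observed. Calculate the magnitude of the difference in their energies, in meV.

0.186 meV

Using E = hc/λ: E₁ = 4.515e-24 J, E₂ = 3.425e-23 J.
|ΔE| = |4.515e-24 − 3.425e-23| = 2.97e-23 J = 0.186 meV.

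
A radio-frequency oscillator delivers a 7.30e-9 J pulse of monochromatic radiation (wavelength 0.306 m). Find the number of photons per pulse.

1.12e16 photons

Per-photon energy: E = 6.492e-25 J (from wavelength = 0.306 m).
N = E_total / E_photon = 7.30e-9 J / 6.492e-25 J = 1.12e16.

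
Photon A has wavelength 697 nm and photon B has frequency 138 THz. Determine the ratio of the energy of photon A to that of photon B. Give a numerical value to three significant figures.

3.12

E_A = 2.850e-19 J (from wavelength = 697 nm, via E = hc/λ).
E_B = 9.144e-20 J (from frequency = 138 THz, via E = hf).
Ratio = 2.850e-19 / 9.144e-20 = 3.12.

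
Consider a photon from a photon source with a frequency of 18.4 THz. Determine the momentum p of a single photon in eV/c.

Take h = 6.62607015 × 10^-34 J·s, c = 2.99792458 × 10^8 m/s, 1 eV = 1.602176634 × 10^-19 J.
Convert to SI: f = 18.4 THz = 1.84 × 10^13 Hz.
The photon relation is p = hf/c, giving p = 4.067 × 10^-29 kg·m/s.
Converting to eV/c: p = 0.07610 eV/c ≈ 0.0761 eV/c.

0.0761 eV/c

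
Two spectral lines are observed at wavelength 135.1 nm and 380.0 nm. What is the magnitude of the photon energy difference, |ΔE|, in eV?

5.91 eV

Using E = hc/λ: E₁ = 1.4704 × 10^-18 J, E₂ = 5.2275 × 10^-19 J.
|ΔE| = |1.4704 × 10^-18 − 5.2275 × 10^-19| = 9.48 × 10^-19 J = 5.91 eV.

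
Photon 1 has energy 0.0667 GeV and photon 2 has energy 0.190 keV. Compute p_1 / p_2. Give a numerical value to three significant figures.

3.51e5

p_1 = 3.565e-20 kg·m/s (from energy = 0.0667 GeV, via p = E/c).
p_2 = 1.015e-25 kg·m/s (from energy = 0.190 keV, via p = E/c).
Ratio = 3.565e-20 / 1.015e-25 = 3.51e5.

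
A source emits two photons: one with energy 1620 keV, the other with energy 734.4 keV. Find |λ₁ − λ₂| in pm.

0.923 pm

Using λ = hc/E: λ₁ = 7.6533·10^-13 m, λ₂ = 1.6882·10^-12 m.
|Δλ| = |7.6533·10^-13 − 1.6882·10^-12| = 9.23·10^-13 m = 0.923 pm.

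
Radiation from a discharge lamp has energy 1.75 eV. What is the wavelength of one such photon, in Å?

7080 Å

In SI units: E = 1.75 eV = 2.8038e-19 J.
For a photon λ = hc/E, so λ = 7.085e-7 m.
Converting to Å: λ = 7085 Å ≈ 7080 Å.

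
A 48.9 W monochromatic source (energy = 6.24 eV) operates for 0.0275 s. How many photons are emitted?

Total energy: E_total = P·t = 48.9 × 0.0275 = 1.345 J.
Per-photon energy: E = 9.998e-19 J.
N = E_total / E_photon = 1.35e18.

1.35e18 photons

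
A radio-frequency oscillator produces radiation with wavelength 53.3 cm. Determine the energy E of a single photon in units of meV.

2.33 × 10^-3 meV

In SI units: λ = 53.3 cm = 0.533 m.
For a photon E = hc/λ, so E = 3.727 × 10^-25 J.
Converting to meV: E = 0.002326 meV ≈ 2.33 × 10^-3 meV.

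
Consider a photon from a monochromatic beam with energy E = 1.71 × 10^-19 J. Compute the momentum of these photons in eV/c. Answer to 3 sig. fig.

1.07 eV/c

Take c = 2.99792458 × 10^8 m/s, 1 eV = 1.602176634 × 10^-19 J.
Since p = E/c for a photon, p = 5.704 × 10^-28 kg·m/s.
Converting to eV/c: p = 1.067 eV/c ≈ 1.07 eV/c.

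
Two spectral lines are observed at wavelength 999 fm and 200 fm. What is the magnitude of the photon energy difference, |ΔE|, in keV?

Using E = hc/λ: E₁ = 1.988e-13 J, E₂ = 9.932e-13 J.
|ΔE| = |1.988e-13 − 9.932e-13| = 7.94e-13 J = 4960 keV.

4960 keV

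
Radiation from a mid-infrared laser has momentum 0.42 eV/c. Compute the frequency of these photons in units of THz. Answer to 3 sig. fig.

In SI units: p = 0.42 eV/c = 2.2446 × 10^-28 kg·m/s.
The photon relation is f = pc/h, giving f = 1.016 × 10^14 Hz.
Converting to THz: f = 101.6 THz ≈ 102 THz.

102 THz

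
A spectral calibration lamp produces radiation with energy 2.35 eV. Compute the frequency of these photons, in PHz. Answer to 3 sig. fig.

First convert: E = 2.35 eV = 3.7651 × 10^-19 J.
For a photon f = E/h, so f = 5.682 × 10^14 Hz.
Converting to PHz: f = 0.5682 PHz ≈ 0.568 PHz.

0.568 PHz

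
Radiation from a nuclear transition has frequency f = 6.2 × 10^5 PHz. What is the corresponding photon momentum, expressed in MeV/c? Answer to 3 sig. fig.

In SI units: f = 6.2 × 10^5 PHz = 6.2 × 10^20 Hz.
For a photon p = hf/c, so p = 1.370 × 10^-21 kg·m/s.
Converting to MeV/c: p = 2.564 MeV/c ≈ 2.56 MeV/c.

2.56 MeV/c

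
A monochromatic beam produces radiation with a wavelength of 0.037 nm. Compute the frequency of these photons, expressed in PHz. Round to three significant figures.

First convert: λ = 0.037 nm = 3.7 × 10^-11 m.
For a photon f = c/λ, so f = 8.102 × 10^18 Hz.
Converting to PHz: f = 8102 PHz ≈ 8100 PHz.

8100 PHz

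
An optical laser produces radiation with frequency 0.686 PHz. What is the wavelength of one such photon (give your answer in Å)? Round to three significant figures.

Take c = 2.99792458e8 m/s.
In SI units: f = 0.686 PHz = 6.86e14 Hz.
The photon relation is λ = c/f, giving λ = 4.370e-7 m.
Converting to Å: λ = 4370 Å ≈ 4370 Å.

4370 Å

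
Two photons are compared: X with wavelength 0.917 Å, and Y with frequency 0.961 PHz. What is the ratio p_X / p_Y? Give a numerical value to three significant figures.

3400

p_X = 7.226 × 10^-24 kg·m/s (from wavelength = 0.917 Å, via p = h/λ).
p_Y = 2.124 × 10^-27 kg·m/s (from frequency = 0.961 PHz, via p = hf/c).
Ratio = 7.226 × 10^-24 / 2.124 × 10^-27 = 3400.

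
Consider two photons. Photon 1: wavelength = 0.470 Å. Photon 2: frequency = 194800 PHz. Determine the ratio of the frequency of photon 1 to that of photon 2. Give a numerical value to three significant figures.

0.0327

f_1 = 6.379·10^18 Hz (from wavelength = 0.470 Å, via f = c/λ).
f_2 = 1.948·10^20 Hz (from frequency = 194800 PHz, via f given directly).
Ratio = 6.379·10^18 / 1.948·10^20 = 0.0327.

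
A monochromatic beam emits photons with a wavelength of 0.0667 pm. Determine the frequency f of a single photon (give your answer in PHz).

Convert to SI: λ = 0.0667 pm = 6.67·10^-14 m.
Since f = c/λ for a photon, f = 4.495·10^21 Hz.
Converting to PHz: f = 4.495·10^6 PHz ≈ 4.49·10^6 PHz.

4.49·10^6 PHz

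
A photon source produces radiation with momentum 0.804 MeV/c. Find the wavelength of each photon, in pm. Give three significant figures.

Take h = 6.62607015e-34 J·s, c = 2.99792458e8 m/s, 1 eV = 1.602176634e-19 J.
First convert: p = 0.804 MeV/c = 4.2968e-22 kg·m/s.
The photon relation is λ = h/p, giving λ = 1.542e-12 m.
Converting to pm: λ = 1.542 pm ≈ 1.54 pm.

1.54 pm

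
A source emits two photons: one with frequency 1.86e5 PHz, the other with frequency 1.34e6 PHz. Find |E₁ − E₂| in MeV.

4.77 MeV

Using E = hf: E₁ = 1.232e-13 J, E₂ = 8.879e-13 J.
|ΔE| = |1.232e-13 − 8.879e-13| = 7.65e-13 J = 4.77 MeV.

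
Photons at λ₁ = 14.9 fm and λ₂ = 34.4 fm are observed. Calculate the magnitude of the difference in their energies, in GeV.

0.0472 GeV

Using E = hc/λ: E₁ = 1.333e-11 J, E₂ = 5.775e-12 J.
|ΔE| = |1.333e-11 − 5.775e-12| = 7.56e-12 J = 0.0472 GeV.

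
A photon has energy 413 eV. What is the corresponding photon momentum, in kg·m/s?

2.21 × 10^-25 kg·m/s

In SI units: E = 413 eV = 6.6170 × 10^-17 J.
The photon relation is p = E/c, giving p = 2.207 × 10^-25 kg·m/s.
So p ≈ 2.21 × 10^-25 kg·m/s.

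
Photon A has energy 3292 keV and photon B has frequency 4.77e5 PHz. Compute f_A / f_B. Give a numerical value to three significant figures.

1.67

f_A = 7.960e20 Hz (from energy = 3292 keV, via f = E/h).
f_B = 4.770e20 Hz (from frequency = 4.77e5 PHz, via f given directly).
Ratio = 7.960e20 / 4.770e20 = 1.67.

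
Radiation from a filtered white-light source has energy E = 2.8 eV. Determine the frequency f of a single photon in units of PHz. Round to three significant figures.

(h = 6.62607015·10^-34 J·s, 1 eV = 1.602176634·10^-19 J.)
First convert: E = 2.8 eV = 4.4861·10^-19 J.
The photon relation is f = E/h, giving f = 6.770·10^14 Hz.
Converting to PHz: f = 0.6770 PHz ≈ 0.677 PHz.

0.677 PHz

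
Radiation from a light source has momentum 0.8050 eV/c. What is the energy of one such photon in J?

1.29e-19 J

In SI units: p = 0.8050 eV/c = 4.3022e-28 kg·m/s.
Since E = pc for a photon, E = 1.290e-19 J.
So E ≈ 1.29e-19 J.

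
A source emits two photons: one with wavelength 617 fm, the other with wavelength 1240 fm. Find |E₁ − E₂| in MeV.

Using E = hc/λ: E₁ = 3.220e-13 J, E₂ = 1.602e-13 J.
|ΔE| = |3.220e-13 − 1.602e-13| = 1.62e-13 J = 1.01 MeV.

1.01 MeV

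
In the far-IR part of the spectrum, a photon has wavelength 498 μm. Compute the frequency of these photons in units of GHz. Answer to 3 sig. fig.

Take c = 2.99792458e8 m/s.
Convert to SI: λ = 498 μm = 4.98e-4 m.
The photon relation is f = c/λ, giving f = 6.020e11 Hz.
Converting to GHz: f = 602.0 GHz ≈ 602 GHz.

602 GHz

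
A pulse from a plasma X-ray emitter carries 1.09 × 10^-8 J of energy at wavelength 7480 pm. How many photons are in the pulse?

Per-photon energy: E = 2.656 × 10^-17 J (from wavelength = 7480 pm).
N = E_total / E_photon = 1.09 × 10^-8 J / 2.656 × 10^-17 J = 4.10 × 10^8.

4.10 × 10^8 photons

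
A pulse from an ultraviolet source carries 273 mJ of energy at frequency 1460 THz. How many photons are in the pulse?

Per-photon energy: E = 9.674e-19 J (from frequency = 1460 THz).
N = E_total / E_photon = 0.273 J / 9.674e-19 J = 2.82e17.

2.82e17 photons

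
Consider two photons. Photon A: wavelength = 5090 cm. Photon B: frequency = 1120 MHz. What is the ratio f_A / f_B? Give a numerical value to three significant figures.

5.26 × 10^-3

f_A = 5.890 × 10^6 Hz (from wavelength = 5090 cm, via f = c/λ).
f_B = 1.120 × 10^9 Hz (from frequency = 1120 MHz, via f given directly).
Ratio = 5.890 × 10^6 / 1.120 × 10^9 = 5.26 × 10^-3.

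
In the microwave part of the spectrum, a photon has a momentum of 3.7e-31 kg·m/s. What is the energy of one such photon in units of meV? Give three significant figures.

0.692 meV

(c = 2.99792458e8 m/s, 1 eV = 1.602176634e-19 J.)
The photon relation is E = pc, giving E = 1.109e-22 J.
Converting to meV: E = 0.6923 meV ≈ 0.692 meV.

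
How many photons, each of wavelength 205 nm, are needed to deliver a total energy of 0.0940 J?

Per-photon energy: E = 9.690e-19 J (from wavelength = 205 nm).
N = E_total / E_photon = 0.0940 J / 9.690e-19 J = 9.70e16.

9.70e16 photons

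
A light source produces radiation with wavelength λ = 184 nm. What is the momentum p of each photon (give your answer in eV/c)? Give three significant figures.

6.74 eV/c

Take h = 6.62607015e-34 J·s, c = 2.99792458e8 m/s, 1 eV = 1.602176634e-19 J.
First convert: λ = 184 nm = 1.84e-7 m.
Since p = h/λ for a photon, p = 3.601e-27 kg·m/s.
Converting to eV/c: p = 6.738 eV/c ≈ 6.74 eV/c.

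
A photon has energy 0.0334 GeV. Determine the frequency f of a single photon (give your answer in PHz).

(h = 6.62607015 × 10^-34 J·s, 1 eV = 1.602176634 × 10^-19 J.)
In SI units: E = 0.0334 GeV = 5.3513 × 10^-12 J.
Since f = E/h for a photon, f = 8.076 × 10^21 Hz.
Converting to PHz: f = 8.076 × 10^6 PHz ≈ 8.08 × 10^6 PHz.

8.08 × 10^6 PHz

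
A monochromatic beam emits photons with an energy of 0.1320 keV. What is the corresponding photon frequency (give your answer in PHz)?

31.9 PHz

In SI units: E = 0.1320 keV = 2.1149e-17 J.
Apply f = E/h: f = 3.192e16 Hz.
Converting to PHz: f = 31.92 PHz ≈ 31.9 PHz.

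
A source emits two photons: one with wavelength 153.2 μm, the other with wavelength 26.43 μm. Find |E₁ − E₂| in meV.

Using E = hc/λ: E₁ = 1.2966 × 10^-21 J, E₂ = 7.5159 × 10^-21 J.
|ΔE| = |1.2966 × 10^-21 − 7.5159 × 10^-21| = 6.22 × 10^-21 J = 38.8 meV.

38.8 meV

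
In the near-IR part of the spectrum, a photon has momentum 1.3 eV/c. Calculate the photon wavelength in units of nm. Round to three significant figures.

Use h = 6.62607015 × 10^-34 J·s, c = 2.99792458 × 10^8 m/s, 1 eV = 1.602176634 × 10^-19 J.
In SI units: p = 1.3 eV/c = 6.9476 × 10^-28 kg·m/s.
Apply λ = h/p: λ = 9.537 × 10^-7 m.
Converting to nm: λ = 953.7 nm ≈ 954 nm.

954 nm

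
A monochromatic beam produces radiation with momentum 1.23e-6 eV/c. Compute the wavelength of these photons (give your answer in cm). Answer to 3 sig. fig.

Take h = 6.62607015e-34 J·s, c = 2.99792458e8 m/s, 1 eV = 1.602176634e-19 J.
First convert: p = 1.23e-6 eV/c = 6.5735e-34 kg·m/s.
For a photon λ = h/p, so λ = 1.008 m.
Converting to cm: λ = 100.8 cm ≈ 101 cm.

101 cm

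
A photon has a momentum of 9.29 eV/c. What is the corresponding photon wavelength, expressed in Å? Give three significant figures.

1330 Å

Convert to SI: p = 9.29 eV/c = 4.9648e-27 kg·m/s.
Since λ = h/p for a photon, λ = 1.335e-7 m.
Converting to Å: λ = 1335 Å ≈ 1330 Å.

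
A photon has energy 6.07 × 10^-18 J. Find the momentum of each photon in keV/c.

0.0379 keV/c

Take c = 2.99792458 × 10^8 m/s, 1 eV = 1.602176634 × 10^-19 J.
For a photon p = E/c, so p = 2.025 × 10^-26 kg·m/s.
Converting to keV/c: p = 0.03789 keV/c ≈ 0.0379 keV/c.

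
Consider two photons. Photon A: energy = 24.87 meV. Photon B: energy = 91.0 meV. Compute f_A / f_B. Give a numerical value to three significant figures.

0.273

f_A = 6.014e12 Hz (from energy = 24.87 meV, via f = E/h).
f_B = 2.200e13 Hz (from energy = 91.0 meV, via f = E/h).
Ratio = 6.014e12 / 2.200e13 = 0.273.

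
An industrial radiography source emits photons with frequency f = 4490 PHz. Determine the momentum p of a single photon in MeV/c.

(h = 6.62607015e-34 J·s, c = 2.99792458e8 m/s, 1 eV = 1.602176634e-19 J.)
Convert to SI: f = 4490 PHz = 4.49e18 Hz.
Apply p = hf/c: p = 9.924e-24 kg·m/s.
Converting to MeV/c: p = 0.01857 MeV/c ≈ 0.0186 MeV/c.

0.0186 MeV/c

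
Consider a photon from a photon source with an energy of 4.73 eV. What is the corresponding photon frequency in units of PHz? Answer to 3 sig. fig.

1.14 PHz

In SI units: E = 4.73 eV = 7.5783e-19 J.
Apply f = E/h: f = 1.144e15 Hz.
Converting to PHz: f = 1.144 PHz ≈ 1.14 PHz.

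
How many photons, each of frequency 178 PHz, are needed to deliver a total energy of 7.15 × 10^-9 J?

6.06 × 10^7 photons

Per-photon energy: E = 1.179 × 10^-16 J (from frequency = 178 PHz).
N = E_total / E_photon = 7.15 × 10^-9 J / 1.179 × 10^-16 J = 6.06 × 10^7.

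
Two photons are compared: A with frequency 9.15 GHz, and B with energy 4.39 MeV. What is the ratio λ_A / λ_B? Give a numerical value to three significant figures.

1.16e11

λ_A = 0.03276 m (from frequency = 9.15 GHz, via λ = c/f).
λ_B = 2.824e-13 m (from energy = 4.39 MeV, via λ = hc/E).
Ratio = 0.03276 / 2.824e-13 = 1.16e11.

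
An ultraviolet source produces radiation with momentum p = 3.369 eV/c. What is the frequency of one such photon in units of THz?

Use h = 6.62607015 × 10^-34 J·s, c = 2.99792458 × 10^8 m/s, 1 eV = 1.602176634 × 10^-19 J.
Convert to SI: p = 3.369 eV/c = 1.8005 × 10^-27 kg·m/s.
Apply f = pc/h: f = 8.146 × 10^14 Hz.
Converting to THz: f = 814.6 THz ≈ 815 THz.

815 THz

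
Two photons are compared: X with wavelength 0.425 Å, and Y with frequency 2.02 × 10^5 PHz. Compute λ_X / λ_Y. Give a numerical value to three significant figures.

λ_X = 4.250 × 10^-11 m (from wavelength = 0.425 Å, via λ given directly).
λ_Y = 1.484 × 10^-12 m (from frequency = 2.02 × 10^5 PHz, via λ = c/f).
Ratio = 4.250 × 10^-11 / 1.484 × 10^-12 = 28.6.

28.6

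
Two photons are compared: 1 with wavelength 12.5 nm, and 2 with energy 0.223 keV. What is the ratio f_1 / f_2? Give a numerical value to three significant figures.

f_1 = 2.398e16 Hz (from wavelength = 12.5 nm, via f = c/λ).
f_2 = 5.392e16 Hz (from energy = 0.223 keV, via f = E/h).
Ratio = 2.398e16 / 5.392e16 = 0.445.

0.445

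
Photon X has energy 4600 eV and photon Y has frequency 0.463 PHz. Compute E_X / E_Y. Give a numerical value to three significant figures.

E_X = 7.370 × 10^-16 J (from energy = 4600 eV, via E given directly).
E_Y = 3.068 × 10^-19 J (from frequency = 0.463 PHz, via E = hf).
Ratio = 7.370 × 10^-16 / 3.068 × 10^-19 = 2400.

2400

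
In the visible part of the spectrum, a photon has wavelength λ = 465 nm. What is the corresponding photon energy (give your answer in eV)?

2.67 eV

Use h = 6.62607015 × 10^-34 J·s, c = 2.99792458 × 10^8 m/s, 1 eV = 1.602176634 × 10^-19 J.
In SI units: λ = 465 nm = 4.65 × 10^-7 m.
Apply E = hc/λ: E = 4.272 × 10^-19 J.
Converting to eV: E = 2.666 eV ≈ 2.67 eV.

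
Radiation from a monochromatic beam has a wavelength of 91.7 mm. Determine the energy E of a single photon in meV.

Use h = 6.62607015e-34 J·s, c = 2.99792458e8 m/s, 1 eV = 1.602176634e-19 J.
In SI units: λ = 91.7 mm = 0.0917 m.
For a photon E = hc/λ, so E = 2.166e-24 J.
Converting to meV: E = 0.01352 meV ≈ 0.0135 meV.

0.0135 meV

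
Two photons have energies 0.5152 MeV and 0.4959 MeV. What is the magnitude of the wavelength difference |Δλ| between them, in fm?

93.7 fm

Using λ = hc/E: λ₁ = 2.4065e-12 m, λ₂ = 2.5002e-12 m.
|Δλ| = |2.4065e-12 − 2.5002e-12| = 9.37e-14 m = 93.7 fm.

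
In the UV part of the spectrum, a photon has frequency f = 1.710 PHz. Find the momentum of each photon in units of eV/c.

Convert to SI: f = 1.710 PHz = 1.710e15 Hz.
Since p = hf/c for a photon, p = 3.779e-27 kg·m/s.
Converting to eV/c: p = 7.072 eV/c ≈ 7.07 eV/c.

7.07 eV/c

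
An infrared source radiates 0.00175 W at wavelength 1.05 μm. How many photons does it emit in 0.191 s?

Total energy: E_total = P·t = 0.00175 × 0.191 = 3.343e-4 J.
Per-photon energy: E = 1.892e-19 J.
N = E_total / E_photon = 1.77e15.

1.77e15 photons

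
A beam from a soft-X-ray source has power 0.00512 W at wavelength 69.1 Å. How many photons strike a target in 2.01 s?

3.58e14 photons

Total energy: E_total = P·t = 0.00512 × 2.01 = 0.01029 J.
Per-photon energy: E = 2.875e-17 J.
N = E_total / E_photon = 3.58e14.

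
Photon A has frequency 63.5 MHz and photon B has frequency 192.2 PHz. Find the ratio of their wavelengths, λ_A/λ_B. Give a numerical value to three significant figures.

3.03 × 10^9

λ_A = 4.721 m (from frequency = 63.5 MHz, via λ = c/f).
λ_B = 1.560 × 10^-9 m (from frequency = 192.2 PHz, via λ = c/f).
Ratio = 4.721 / 1.560 × 10^-9 = 3.03 × 10^9.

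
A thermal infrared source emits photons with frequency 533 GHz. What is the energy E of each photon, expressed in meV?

2.20 meV

First convert: f = 533 GHz = 5.33 × 10^11 Hz.
Apply E = hf: E = 3.532 × 10^-22 J.
Converting to meV: E = 2.204 meV ≈ 2.20 meV.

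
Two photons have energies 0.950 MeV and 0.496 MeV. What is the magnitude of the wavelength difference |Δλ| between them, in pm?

Using λ = hc/E: λ₁ = 1.305e-12 m, λ₂ = 2.500e-12 m.
|Δλ| = |1.305e-12 − 2.500e-12| = 1.19e-12 m = 1.19 pm.

1.19 pm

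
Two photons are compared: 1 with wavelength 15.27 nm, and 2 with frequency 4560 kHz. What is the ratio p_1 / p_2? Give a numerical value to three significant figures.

p_1 = 4.339 × 10^-26 kg·m/s (from wavelength = 15.27 nm, via p = h/λ).
p_2 = 1.008 × 10^-35 kg·m/s (from frequency = 4560 kHz, via p = hf/c).
Ratio = 4.339 × 10^-26 / 1.008 × 10^-35 = 4.31 × 10^9.

4.31 × 10^9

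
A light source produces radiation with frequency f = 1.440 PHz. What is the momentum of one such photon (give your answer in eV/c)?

In SI units: f = 1.440 PHz = 1.440e15 Hz.
For a photon p = hf/c, so p = 3.183e-27 kg·m/s.
Converting to eV/c: p = 5.955 eV/c ≈ 5.96 eV/c.

5.96 eV/c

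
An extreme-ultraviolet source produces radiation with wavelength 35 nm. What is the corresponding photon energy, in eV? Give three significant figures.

Convert to SI: λ = 35 nm = 3.5e-8 m.
Apply E = hc/λ: E = 5.676e-18 J.
Converting to eV: E = 35.42 eV ≈ 35.4 eV.

35.4 eV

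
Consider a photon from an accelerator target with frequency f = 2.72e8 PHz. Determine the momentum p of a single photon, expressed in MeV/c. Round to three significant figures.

1120 MeV/c

(h = 6.62607015e-34 J·s, c = 2.99792458e8 m/s, 1 eV = 1.602176634e-19 J.)
In SI units: f = 2.72e8 PHz = 2.72e23 Hz.
Apply p = hf/c: p = 6.012e-19 kg·m/s.
Converting to MeV/c: p = 1125 MeV/c ≈ 1120 MeV/c.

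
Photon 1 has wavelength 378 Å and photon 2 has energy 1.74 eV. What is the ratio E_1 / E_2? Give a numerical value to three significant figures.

E_1 = 5.255·10^-18 J (from wavelength = 378 Å, via E = hc/λ).
E_2 = 2.788·10^-19 J (from energy = 1.74 eV, via E given directly).
Ratio = 5.255·10^-18 / 2.788·10^-19 = 18.9.

18.9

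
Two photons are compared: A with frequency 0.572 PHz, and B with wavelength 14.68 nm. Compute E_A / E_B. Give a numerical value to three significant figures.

E_A = 3.790 × 10^-19 J (from frequency = 0.572 PHz, via E = hf).
E_B = 1.353 × 10^-17 J (from wavelength = 14.68 nm, via E = hc/λ).
Ratio = 3.790 × 10^-19 / 1.353 × 10^-17 = 0.0280.

0.0280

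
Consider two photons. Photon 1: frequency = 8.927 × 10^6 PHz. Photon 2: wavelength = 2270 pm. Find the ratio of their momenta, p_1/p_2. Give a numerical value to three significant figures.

p_1 = 1.973 × 10^-20 kg·m/s (from frequency = 8.927 × 10^6 PHz, via p = hf/c).
p_2 = 2.919 × 10^-25 kg·m/s (from wavelength = 2270 pm, via p = h/λ).
Ratio = 1.973 × 10^-20 / 2.919 × 10^-25 = 6.76 × 10^4.

6.76 × 10^4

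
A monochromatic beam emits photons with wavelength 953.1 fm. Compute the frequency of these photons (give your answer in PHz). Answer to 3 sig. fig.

Convert to SI: λ = 953.1 fm = 9.531 × 10^-13 m.
For a photon f = c/λ, so f = 3.145 × 10^20 Hz.
Converting to PHz: f = 314500 PHz ≈ 3.15 × 10^5 PHz.

3.15 × 10^5 PHz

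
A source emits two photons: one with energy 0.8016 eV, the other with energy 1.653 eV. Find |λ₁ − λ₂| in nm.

Using λ = hc/E: λ₁ = 1.5467 × 10^-6 m, λ₂ = 7.5006 × 10^-7 m.
|Δλ| = |1.5467 × 10^-6 − 7.5006 × 10^-7| = 7.97 × 10^-7 m = 797 nm.

797 nm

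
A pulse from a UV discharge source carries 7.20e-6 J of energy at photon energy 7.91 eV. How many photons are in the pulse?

5.68e12 photons

Per-photon energy: E = 1.267e-18 J (from energy = 7.91 eV).
N = E_total / E_photon = 7.20e-6 J / 1.267e-18 J = 5.68e12.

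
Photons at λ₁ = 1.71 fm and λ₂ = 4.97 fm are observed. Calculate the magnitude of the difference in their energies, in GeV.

Using E = hc/λ: E₁ = 1.162 × 10^-10 J, E₂ = 3.997 × 10^-11 J.
|ΔE| = |1.162 × 10^-10 − 3.997 × 10^-11| = 7.62 × 10^-11 J = 0.476 GeV.

0.476 GeV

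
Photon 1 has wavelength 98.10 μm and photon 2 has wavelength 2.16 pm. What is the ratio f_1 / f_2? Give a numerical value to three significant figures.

f_1 = 3.056e12 Hz (from wavelength = 98.10 μm, via f = c/λ).
f_2 = 1.388e20 Hz (from wavelength = 2.16 pm, via f = c/λ).
Ratio = 3.056e12 / 1.388e20 = 2.20e-8.

2.20e-8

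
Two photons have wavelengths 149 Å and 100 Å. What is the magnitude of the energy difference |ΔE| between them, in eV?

40.8 eV

Using E = hc/λ: E₁ = 1.333 × 10^-17 J, E₂ = 1.986 × 10^-17 J.
|ΔE| = |1.333 × 10^-17 − 1.986 × 10^-17| = 6.53 × 10^-18 J = 40.8 eV.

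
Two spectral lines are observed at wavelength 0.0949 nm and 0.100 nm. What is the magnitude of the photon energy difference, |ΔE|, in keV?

0.666 keV

Using E = hc/λ: E₁ = 2.093e-15 J, E₂ = 1.986e-15 J.
|ΔE| = |2.093e-15 − 1.986e-15| = 1.07e-16 J = 0.666 keV.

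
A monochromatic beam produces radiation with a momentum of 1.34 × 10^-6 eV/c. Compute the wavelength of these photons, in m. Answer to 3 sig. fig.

0.925 m

(h = 6.62607015 × 10^-34 J·s, c = 2.99792458 × 10^8 m/s, 1 eV = 1.602176634 × 10^-19 J.)
Convert to SI: p = 1.34 × 10^-6 eV/c = 7.1613 × 10^-34 kg·m/s.
Since λ = h/p for a photon, λ = 0.9253 m.
So λ ≈ 0.925 m.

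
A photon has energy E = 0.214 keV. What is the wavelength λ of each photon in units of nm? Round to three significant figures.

Take h = 6.62607015e-34 J·s, c = 2.99792458e8 m/s, 1 eV = 1.602176634e-19 J.
In SI units: E = 0.214 keV = 3.4287e-17 J.
Apply λ = hc/E: λ = 5.794e-9 m.
Converting to nm: λ = 5.794 nm ≈ 5.79 nm.

5.79 nm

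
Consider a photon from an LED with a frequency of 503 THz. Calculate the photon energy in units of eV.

2.08 eV

(h = 6.62607015 × 10^-34 J·s, 1 eV = 1.602176634 × 10^-19 J.)
Convert to SI: f = 503 THz = 5.03 × 10^14 Hz.
For a photon E = hf, so E = 3.333 × 10^-19 J.
Converting to eV: E = 2.080 eV ≈ 2.08 eV.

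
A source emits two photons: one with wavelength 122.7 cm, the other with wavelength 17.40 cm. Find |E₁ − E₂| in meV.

6.12·10^-3 meV

Using E = hc/λ: E₁ = 1.6189·10^-25 J, E₂ = 1.1416·10^-24 J.
|ΔE| = |1.6189·10^-25 − 1.1416·10^-24| = 9.80·10^-25 J = 6.12·10^-3 meV.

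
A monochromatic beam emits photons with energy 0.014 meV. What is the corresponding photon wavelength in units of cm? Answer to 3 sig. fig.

Convert to SI: E = 0.014 meV = 2.2430·10^-24 J.
Since λ = hc/E for a photon, λ = 0.08856 m.
Converting to cm: λ = 8.856 cm ≈ 8.86 cm.

8.86 cm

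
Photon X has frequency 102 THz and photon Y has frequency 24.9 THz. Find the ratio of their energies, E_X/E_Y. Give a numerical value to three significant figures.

E_X = 6.759e-20 J (from frequency = 102 THz, via E = hf).
E_Y = 1.650e-20 J (from frequency = 24.9 THz, via E = hf).
Ratio = 6.759e-20 / 1.650e-20 = 4.10.

4.10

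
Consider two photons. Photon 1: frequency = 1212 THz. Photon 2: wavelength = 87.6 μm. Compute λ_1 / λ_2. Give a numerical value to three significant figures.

λ_1 = 2.474e-7 m (from frequency = 1212 THz, via λ = c/f).
λ_2 = 8.760e-5 m (from wavelength = 87.6 μm, via λ given directly).
Ratio = 2.474e-7 / 8.760e-5 = 2.82e-3.

2.82e-3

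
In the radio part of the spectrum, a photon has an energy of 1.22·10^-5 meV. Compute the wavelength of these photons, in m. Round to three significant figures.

102 m

Take h = 6.62607015·10^-34 J·s, c = 2.99792458·10^8 m/s, 1 eV = 1.602176634·10^-19 J.
Convert to SI: E = 1.22·10^-5 meV = 1.9547·10^-27 J.
The photon relation is λ = hc/E, giving λ = 101.6 m.
So λ ≈ 102 m.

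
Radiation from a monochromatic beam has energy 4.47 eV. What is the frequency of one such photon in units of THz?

1080 THz

Take h = 6.62607015e-34 J·s, 1 eV = 1.602176634e-19 J.
Convert to SI: E = 4.47 eV = 7.1617e-19 J.
The photon relation is f = E/h, giving f = 1.081e15 Hz.
Converting to THz: f = 1081 THz ≈ 1080 THz.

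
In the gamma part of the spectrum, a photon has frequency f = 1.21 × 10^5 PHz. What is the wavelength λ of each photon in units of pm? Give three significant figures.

2.48 pm

(c = 2.99792458 × 10^8 m/s.)
First convert: f = 1.21 × 10^5 PHz = 1.21 × 10^20 Hz.
Since λ = c/f for a photon, λ = 2.478 × 10^-12 m.
Converting to pm: λ = 2.478 pm ≈ 2.48 pm.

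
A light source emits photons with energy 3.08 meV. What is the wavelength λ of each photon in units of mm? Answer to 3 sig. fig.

0.403 mm

First convert: E = 3.08 meV = 4.9347·10^-22 J.
Apply λ = hc/E: λ = 4.025·10^-4 m.
Converting to mm: λ = 0.4025 mm ≈ 0.403 mm.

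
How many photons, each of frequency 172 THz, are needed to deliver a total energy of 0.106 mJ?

Per-photon energy: E = 1.140 × 10^-19 J (from frequency = 172 THz).
N = E_total / E_photon = 1.06 × 10^-4 J / 1.140 × 10^-19 J = 9.30 × 10^14.

9.30 × 10^14 photons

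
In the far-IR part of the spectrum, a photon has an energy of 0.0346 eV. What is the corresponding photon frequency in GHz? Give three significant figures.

8370 GHz

(h = 6.62607015 × 10^-34 J·s, 1 eV = 1.602176634 × 10^-19 J.)
First convert: E = 0.0346 eV = 5.5435 × 10^-21 J.
For a photon f = E/h, so f = 8.366 × 10^12 Hz.
Converting to GHz: f = 8366 GHz ≈ 8370 GHz.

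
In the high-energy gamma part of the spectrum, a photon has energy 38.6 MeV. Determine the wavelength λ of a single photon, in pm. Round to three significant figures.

0.0321 pm

First convert: E = 38.6 MeV = 6.1844e-12 J.
Apply λ = hc/E: λ = 3.212e-14 m.
Converting to pm: λ = 0.03212 pm ≈ 0.0321 pm.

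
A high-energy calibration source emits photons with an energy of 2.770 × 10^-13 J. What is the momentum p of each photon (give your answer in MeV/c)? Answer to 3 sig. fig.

1.73 MeV/c

Apply p = E/c: p = 9.240 × 10^-22 kg·m/s.
Converting to MeV/c: p = 1.729 MeV/c ≈ 1.73 MeV/c.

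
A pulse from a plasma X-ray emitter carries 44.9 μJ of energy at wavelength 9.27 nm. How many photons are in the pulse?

Per-photon energy: E = 2.143·10^-17 J (from wavelength = 9.27 nm).
N = E_total / E_photon = 4.49·10^-5 J / 2.143·10^-17 J = 2.10·10^12.

2.10·10^12 photons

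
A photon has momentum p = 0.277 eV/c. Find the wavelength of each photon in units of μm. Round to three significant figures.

Use h = 6.62607015 × 10^-34 J·s, c = 2.99792458 × 10^8 m/s, 1 eV = 1.602176634 × 10^-19 J.
In SI units: p = 0.277 eV/c = 1.4804 × 10^-28 kg·m/s.
For a photon λ = h/p, so λ = 4.476 × 10^-6 m.
Converting to μm: λ = 4.476 μm ≈ 4.48 μm.

4.48 μm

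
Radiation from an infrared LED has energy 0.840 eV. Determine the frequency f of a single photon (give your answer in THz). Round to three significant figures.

203 THz

In SI units: E = 0.840 eV = 1.3458e-19 J.
Since f = E/h for a photon, f = 2.031e14 Hz.
Converting to THz: f = 203.1 THz ≈ 203 THz.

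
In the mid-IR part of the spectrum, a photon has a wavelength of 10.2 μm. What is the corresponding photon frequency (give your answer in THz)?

In SI units: λ = 10.2 μm = 1.02 × 10^-5 m.
Apply f = c/λ: f = 2.939 × 10^13 Hz.
Converting to THz: f = 29.39 THz ≈ 29.4 THz.

29.4 THz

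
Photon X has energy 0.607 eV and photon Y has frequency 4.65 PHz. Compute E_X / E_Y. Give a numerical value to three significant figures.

0.0316

E_X = 9.725 × 10^-20 J (from energy = 0.607 eV, via E given directly).
E_Y = 3.081 × 10^-18 J (from frequency = 4.65 PHz, via E = hf).
Ratio = 9.725 × 10^-20 / 3.081 × 10^-18 = 0.0316.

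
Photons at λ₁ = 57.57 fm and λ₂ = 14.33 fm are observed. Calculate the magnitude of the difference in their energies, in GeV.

0.0650 GeV

Using E = hc/λ: E₁ = 3.4505 × 10^-12 J, E₂ = 1.3862 × 10^-11 J.
|ΔE| = |3.4505 × 10^-12 − 1.3862 × 10^-11| = 1.04 × 10^-11 J = 0.0650 GeV.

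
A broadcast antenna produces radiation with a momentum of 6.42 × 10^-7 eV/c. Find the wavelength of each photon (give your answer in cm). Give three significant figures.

193 cm

In SI units: p = 6.42 × 10^-7 eV/c = 3.4310 × 10^-34 kg·m/s.
Apply λ = h/p: λ = 1.931 m.
Converting to cm: λ = 193.1 cm ≈ 193 cm.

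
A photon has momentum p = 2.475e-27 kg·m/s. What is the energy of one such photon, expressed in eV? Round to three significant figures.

(c = 2.99792458e8 m/s, 1 eV = 1.602176634e-19 J.)
Since E = pc for a photon, E = 7.420e-19 J.
Converting to eV: E = 4.631 eV ≈ 4.63 eV.

4.63 eV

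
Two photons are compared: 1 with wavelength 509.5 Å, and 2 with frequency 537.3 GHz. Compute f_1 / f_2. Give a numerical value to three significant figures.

1.10e4

f_1 = 5.884e15 Hz (from wavelength = 509.5 Å, via f = c/λ).
f_2 = 5.373e11 Hz (from frequency = 537.3 GHz, via f given directly).
Ratio = 5.884e15 / 5.373e11 = 1.10e4.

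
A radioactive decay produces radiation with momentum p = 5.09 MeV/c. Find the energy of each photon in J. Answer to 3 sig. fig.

8.16 × 10^-13 J

(c = 2.99792458 × 10^8 m/s, 1 eV = 1.602176634 × 10^-19 J.)
First convert: p = 5.09 MeV/c = 2.7202 × 10^-21 kg·m/s.
For a photon E = pc, so E = 8.155 × 10^-13 J.
So E ≈ 8.16 × 10^-13 J.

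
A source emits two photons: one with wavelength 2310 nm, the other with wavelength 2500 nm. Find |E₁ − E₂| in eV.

Using E = hc/λ: E₁ = 8.599·10^-20 J, E₂ = 7.946·10^-20 J.
|ΔE| = |8.599·10^-20 − 7.946·10^-20| = 6.54·10^-21 J = 0.0408 eV.

0.0408 eV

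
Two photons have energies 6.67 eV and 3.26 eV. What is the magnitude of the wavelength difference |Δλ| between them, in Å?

1940 Å

Using λ = hc/E: λ₁ = 1.859 × 10^-7 m, λ₂ = 3.803 × 10^-7 m.
|Δλ| = |1.859 × 10^-7 − 3.803 × 10^-7| = 1.94 × 10^-7 m = 1940 Å.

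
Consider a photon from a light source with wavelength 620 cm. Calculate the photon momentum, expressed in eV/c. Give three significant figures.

(h = 6.62607015e-34 J·s, c = 2.99792458e8 m/s, 1 eV = 1.602176634e-19 J.)
First convert: λ = 620 cm = 6.2 m.
Since p = h/λ for a photon, p = 1.069e-34 kg·m/s.
Converting to eV/c: p = 2.000e-7 eV/c ≈ 2.00e-7 eV/c.

2.00e-7 eV/c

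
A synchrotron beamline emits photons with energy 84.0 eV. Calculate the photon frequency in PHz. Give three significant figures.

(h = 6.62607015e-34 J·s, 1 eV = 1.602176634e-19 J.)
First convert: E = 84.0 eV = 1.3458e-17 J.
The photon relation is f = E/h, giving f = 2.031e16 Hz.
Converting to PHz: f = 20.31 PHz ≈ 20.3 PHz.

20.3 PHz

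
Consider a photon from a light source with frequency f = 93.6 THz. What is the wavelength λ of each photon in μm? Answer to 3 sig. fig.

3.20 μm

Take c = 2.99792458e8 m/s.
In SI units: f = 93.6 THz = 9.36e13 Hz.
Since λ = c/f for a photon, λ = 3.203e-6 m.
Converting to μm: λ = 3.203 μm ≈ 3.20 μm.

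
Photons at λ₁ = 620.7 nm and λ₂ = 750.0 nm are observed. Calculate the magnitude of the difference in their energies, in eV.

Using E = hc/λ: E₁ = 3.2003e-19 J, E₂ = 2.6486e-19 J.
|ΔE| = |3.2003e-19 − 2.6486e-19| = 5.52e-20 J = 0.344 eV.

0.344 eV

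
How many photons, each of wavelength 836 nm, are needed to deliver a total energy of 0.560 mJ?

2.36·10^15 photons

Per-photon energy: E = 2.376·10^-19 J (from wavelength = 836 nm).
N = E_total / E_photon = 5.60·10^-4 J / 2.376·10^-19 J = 2.36·10^15.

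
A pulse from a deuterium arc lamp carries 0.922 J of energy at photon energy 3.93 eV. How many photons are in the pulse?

1.46e18 photons

Per-photon energy: E = 6.297e-19 J (from energy = 3.93 eV).
N = E_total / E_photon = 0.922 J / 6.297e-19 J = 1.46e18.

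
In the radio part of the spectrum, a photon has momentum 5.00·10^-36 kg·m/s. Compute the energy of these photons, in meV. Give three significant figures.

9.36·10^-6 meV

For a photon E = pc, so E = 1.499·10^-27 J.
Converting to meV: E = 9.356·10^-6 meV ≈ 9.36·10^-6 meV.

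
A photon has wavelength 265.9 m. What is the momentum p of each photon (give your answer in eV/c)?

Take h = 6.62607015 × 10^-34 J·s, c = 2.99792458 × 10^8 m/s, 1 eV = 1.602176634 × 10^-19 J.
For a photon p = h/λ, so p = 2.492 × 10^-36 kg·m/s.
Converting to eV/c: p = 4.663 × 10^-9 eV/c ≈ 4.66 × 10^-9 eV/c.

4.66 × 10^-9 eV/c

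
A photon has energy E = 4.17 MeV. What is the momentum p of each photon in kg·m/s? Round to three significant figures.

2.23 × 10^-21 kg·m/s

Take c = 2.99792458 × 10^8 m/s, 1 eV = 1.602176634 × 10^-19 J.
First convert: E = 4.17 MeV = 6.6811 × 10^-13 J.
Since p = E/c for a photon, p = 2.229 × 10^-21 kg·m/s.
So p ≈ 2.23 × 10^-21 kg·m/s.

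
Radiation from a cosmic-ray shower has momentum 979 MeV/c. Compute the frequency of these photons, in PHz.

2.37 × 10^8 PHz

First convert: p = 979 MeV/c = 5.2321 × 10^-19 kg·m/s.
Apply f = pc/h: f = 2.367 × 10^23 Hz.
Converting to PHz: f = 2.367 × 10^8 PHz ≈ 2.37 × 10^8 PHz.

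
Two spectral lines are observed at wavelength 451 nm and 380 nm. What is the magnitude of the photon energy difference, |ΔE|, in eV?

Using E = hc/λ: E₁ = 4.405·10^-19 J, E₂ = 5.227·10^-19 J.
|ΔE| = |4.405·10^-19 − 5.227·10^-19| = 8.23·10^-20 J = 0.514 eV.

0.514 eV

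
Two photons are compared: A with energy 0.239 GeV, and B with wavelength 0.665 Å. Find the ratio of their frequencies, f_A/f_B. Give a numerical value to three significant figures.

1.28e4

f_A = 5.779e22 Hz (from energy = 0.239 GeV, via f = E/h).
f_B = 4.508e18 Hz (from wavelength = 0.665 Å, via f = c/λ).
Ratio = 5.779e22 / 4.508e18 = 1.28e4.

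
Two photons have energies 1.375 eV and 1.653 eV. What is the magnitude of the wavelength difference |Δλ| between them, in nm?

152 nm

Using λ = hc/E: λ₁ = 9.0170e-7 m, λ₂ = 7.5006e-7 m.
|Δλ| = |9.0170e-7 − 7.5006e-7| = 1.52e-7 m = 152 nm.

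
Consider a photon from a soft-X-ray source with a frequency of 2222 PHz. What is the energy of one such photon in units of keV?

Take h = 6.62607015e-34 J·s, 1 eV = 1.602176634e-19 J.
Convert to SI: f = 2222 PHz = 2.222e18 Hz.
The photon relation is E = hf, giving E = 1.472e-15 J.
Converting to keV: E = 9.189 keV ≈ 9.19 keV.

9.19 keV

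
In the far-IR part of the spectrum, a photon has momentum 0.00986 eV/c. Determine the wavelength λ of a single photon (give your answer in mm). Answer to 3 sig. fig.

Use h = 6.62607015 × 10^-34 J·s, c = 2.99792458 × 10^8 m/s, 1 eV = 1.602176634 × 10^-19 J.
In SI units: p = 0.00986 eV/c = 5.2695 × 10^-30 kg·m/s.
Since λ = h/p for a photon, λ = 1.257 × 10^-4 m.
Converting to mm: λ = 0.1257 mm ≈ 0.126 mm.

0.126 mm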